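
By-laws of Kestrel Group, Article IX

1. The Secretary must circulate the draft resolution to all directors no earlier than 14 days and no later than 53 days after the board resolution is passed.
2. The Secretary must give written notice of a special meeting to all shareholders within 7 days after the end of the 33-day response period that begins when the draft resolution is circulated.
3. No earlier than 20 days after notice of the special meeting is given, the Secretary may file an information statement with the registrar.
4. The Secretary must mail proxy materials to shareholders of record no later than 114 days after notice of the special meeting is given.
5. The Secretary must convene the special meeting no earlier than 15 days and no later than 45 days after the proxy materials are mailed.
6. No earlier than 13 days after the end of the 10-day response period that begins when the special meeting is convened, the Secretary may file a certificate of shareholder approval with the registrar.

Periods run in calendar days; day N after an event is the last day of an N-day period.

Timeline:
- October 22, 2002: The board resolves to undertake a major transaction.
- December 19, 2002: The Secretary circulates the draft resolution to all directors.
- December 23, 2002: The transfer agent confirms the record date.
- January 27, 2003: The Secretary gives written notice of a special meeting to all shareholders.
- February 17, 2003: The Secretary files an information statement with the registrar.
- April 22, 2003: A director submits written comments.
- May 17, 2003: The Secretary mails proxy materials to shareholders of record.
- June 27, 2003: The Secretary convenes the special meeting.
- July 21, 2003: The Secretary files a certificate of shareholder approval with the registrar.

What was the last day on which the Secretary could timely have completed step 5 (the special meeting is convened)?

Step 5 runs from May 17, 2003, when the proxy materials are mailed. The window is 15–45 days after May 17, 2003; it closes on July 1, 2003.

July 1, 2003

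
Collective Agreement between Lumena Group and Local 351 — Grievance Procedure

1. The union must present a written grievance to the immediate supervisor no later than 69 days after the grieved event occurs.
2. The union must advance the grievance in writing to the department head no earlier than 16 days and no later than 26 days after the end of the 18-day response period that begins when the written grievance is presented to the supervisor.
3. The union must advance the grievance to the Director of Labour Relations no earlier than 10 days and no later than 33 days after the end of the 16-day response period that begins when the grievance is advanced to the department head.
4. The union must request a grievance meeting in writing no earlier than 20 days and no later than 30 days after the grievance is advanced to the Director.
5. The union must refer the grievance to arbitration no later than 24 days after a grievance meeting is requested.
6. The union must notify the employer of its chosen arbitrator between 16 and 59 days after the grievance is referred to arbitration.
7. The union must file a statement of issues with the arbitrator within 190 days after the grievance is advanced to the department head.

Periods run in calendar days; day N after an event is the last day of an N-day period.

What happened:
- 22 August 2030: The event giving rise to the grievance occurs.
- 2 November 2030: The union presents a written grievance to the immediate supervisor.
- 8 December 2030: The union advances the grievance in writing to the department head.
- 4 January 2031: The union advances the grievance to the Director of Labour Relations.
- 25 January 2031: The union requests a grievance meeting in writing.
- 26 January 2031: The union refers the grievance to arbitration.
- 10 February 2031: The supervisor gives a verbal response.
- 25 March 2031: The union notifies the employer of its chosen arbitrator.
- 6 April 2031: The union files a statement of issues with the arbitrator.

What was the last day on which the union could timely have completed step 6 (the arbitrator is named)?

Step 6 runs from 26 January 2031, when the grievance is referred to arbitration. The window is 16–59 days after 26 January 2031; it closes on 26 March 2031.

26 March 2031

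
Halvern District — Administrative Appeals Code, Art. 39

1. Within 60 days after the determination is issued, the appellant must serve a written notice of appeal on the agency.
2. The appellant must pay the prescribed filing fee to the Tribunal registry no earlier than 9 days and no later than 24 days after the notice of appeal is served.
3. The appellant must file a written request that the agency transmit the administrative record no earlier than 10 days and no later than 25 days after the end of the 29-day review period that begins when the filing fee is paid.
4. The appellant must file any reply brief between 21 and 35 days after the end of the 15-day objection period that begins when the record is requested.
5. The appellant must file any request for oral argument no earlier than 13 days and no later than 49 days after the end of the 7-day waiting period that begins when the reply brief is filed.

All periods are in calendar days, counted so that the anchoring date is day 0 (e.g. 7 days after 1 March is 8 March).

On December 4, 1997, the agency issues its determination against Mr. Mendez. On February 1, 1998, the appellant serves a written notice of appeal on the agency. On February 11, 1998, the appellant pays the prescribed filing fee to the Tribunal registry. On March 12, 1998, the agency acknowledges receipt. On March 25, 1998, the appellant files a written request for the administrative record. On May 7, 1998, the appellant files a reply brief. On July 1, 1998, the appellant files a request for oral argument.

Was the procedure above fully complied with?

(1) due by December 4, 1997 + 60 days = February 2, 1998; February 1, 1998 is within that limit.
(2) the permitted window runs from February 1, 1998 + 9 = February 10, 1998 to February 1, 1998 + 24 = February 25, 1998; done February 11, 1998, which is between those dates.
(3) the permitted window runs from March 12, 1998 + 10 = March 22, 1998 to March 12, 1998 + 25 = April 6, 1998; done March 25, 1998 — within the window.
(4) the permitted window runs from April 9, 1998 + 21 = April 30, 1998 to April 9, 1998 + 35 = May 14, 1998; May 7, 1998 falls inside that range.
(5) the permitted window runs from May 14, 1998 + 13 = May 27, 1998 to May 14, 1998 + 49 = July 2, 1998; July 1, 1998 falls inside that range.

Yes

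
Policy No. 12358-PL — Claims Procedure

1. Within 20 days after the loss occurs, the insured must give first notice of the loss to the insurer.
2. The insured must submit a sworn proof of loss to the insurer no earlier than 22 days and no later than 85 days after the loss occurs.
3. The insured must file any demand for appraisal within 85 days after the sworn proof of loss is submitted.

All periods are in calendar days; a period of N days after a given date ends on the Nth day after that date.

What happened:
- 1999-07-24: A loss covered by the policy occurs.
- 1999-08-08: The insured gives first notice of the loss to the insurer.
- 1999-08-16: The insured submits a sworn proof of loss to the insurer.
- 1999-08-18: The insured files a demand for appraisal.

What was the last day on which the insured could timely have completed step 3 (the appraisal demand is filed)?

1999-11-09

Step 3 runs from 1999-08-16, when the sworn proof of loss is submitted. 85 days after 1999-08-16 is 1999-11-09.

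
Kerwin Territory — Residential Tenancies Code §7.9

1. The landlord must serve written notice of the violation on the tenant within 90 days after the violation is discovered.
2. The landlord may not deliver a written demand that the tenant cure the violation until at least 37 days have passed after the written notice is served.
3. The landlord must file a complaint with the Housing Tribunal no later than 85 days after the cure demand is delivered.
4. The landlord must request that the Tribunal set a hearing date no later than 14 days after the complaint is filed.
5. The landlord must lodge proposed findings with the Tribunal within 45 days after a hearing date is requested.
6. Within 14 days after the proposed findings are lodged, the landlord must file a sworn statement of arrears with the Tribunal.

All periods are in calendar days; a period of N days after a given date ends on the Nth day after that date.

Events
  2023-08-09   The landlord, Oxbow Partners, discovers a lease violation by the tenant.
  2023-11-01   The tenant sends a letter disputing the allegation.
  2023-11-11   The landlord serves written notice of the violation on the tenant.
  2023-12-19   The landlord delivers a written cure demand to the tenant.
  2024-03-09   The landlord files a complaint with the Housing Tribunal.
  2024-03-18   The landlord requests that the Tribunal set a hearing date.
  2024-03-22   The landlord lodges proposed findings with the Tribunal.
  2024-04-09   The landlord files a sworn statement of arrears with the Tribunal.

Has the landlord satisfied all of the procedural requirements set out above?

No

(1) due by 2023-08-09 + 90 days = 2023-11-07; 2023-11-11 misses that deadline by 4 days.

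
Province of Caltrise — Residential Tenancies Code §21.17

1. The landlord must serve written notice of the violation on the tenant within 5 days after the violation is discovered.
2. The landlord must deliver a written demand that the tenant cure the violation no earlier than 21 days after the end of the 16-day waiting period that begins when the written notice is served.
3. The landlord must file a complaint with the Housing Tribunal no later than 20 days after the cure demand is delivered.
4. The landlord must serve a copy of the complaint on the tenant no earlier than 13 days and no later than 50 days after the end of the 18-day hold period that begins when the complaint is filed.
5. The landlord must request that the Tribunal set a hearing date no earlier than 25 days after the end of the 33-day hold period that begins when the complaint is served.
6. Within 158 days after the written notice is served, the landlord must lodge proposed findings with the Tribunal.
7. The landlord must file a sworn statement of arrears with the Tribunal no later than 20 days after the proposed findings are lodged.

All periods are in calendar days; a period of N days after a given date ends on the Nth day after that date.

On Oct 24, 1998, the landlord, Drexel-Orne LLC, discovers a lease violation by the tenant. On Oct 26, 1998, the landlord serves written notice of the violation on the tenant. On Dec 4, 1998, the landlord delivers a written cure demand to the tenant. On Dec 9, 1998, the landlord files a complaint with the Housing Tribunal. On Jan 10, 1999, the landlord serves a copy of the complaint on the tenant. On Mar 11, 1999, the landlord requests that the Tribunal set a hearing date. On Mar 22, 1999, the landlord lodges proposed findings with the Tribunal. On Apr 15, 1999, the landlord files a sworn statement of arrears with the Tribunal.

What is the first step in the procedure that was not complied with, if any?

Step 1: 5 days after Oct 24, 1998 (when the violation is discovered) is Oct 29, 1998; completed Oct 26, 1998, before the deadline.
Step 2: the earliest permitted date is 21 days after Nov 11, 1998 (end of the 16-day waiting period, which began when the written notice is served on Oct 26, 1998), i.e. Dec 2, 1998; done Dec 4, 1998 — permitted.
Step 3: 20 days after Dec 4, 1998 (when the cure demand is delivered) is Dec 24, 1998; Dec 9, 1998 is within that limit.
Step 4: the window is 13–50 days after Dec 27, 1998 (end of the 18-day hold period, which began when the complaint is filed on Dec 9, 1998), so Jan 9, 1999 through Feb 15, 1999; Jan 10, 1999 falls inside that range.
Step 5: the earliest permitted date is 25 days after Feb 12, 1999 (end of the 33-day hold period, which began when the complaint is served on Jan 10, 1999), i.e. Mar 9, 1999; done Mar 11, 1999, after the minimum wait.
Step 6: 158 days after Oct 26, 1998 (when the written notice is served) is Apr 2, 1999; done Mar 22, 1999 — timely.
Step 7: 20 days after Mar 22, 1999 (when the proposed findings are lodged) is Apr 11, 1999; not done until Apr 15, 1999, 4 days after the deadline.
The procedure was therefore not followed at step 7.

Step 7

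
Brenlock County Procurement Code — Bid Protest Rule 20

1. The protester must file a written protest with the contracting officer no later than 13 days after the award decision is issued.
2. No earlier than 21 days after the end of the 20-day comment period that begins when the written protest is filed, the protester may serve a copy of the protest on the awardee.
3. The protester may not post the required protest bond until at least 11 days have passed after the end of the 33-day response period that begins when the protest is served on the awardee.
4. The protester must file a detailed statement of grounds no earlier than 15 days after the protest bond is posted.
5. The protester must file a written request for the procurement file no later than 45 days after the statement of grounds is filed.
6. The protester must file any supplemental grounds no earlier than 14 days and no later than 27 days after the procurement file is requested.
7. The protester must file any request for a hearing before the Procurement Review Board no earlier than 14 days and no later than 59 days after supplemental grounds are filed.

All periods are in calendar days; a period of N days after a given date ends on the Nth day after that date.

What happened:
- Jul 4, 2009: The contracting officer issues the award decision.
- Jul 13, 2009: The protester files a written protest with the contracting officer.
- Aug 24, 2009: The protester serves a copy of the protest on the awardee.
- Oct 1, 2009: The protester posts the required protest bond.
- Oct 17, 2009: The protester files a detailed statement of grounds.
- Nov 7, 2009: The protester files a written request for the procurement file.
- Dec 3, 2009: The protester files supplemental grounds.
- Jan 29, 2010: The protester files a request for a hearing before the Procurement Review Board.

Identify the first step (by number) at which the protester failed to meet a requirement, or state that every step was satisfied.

Step 1 — counting 13 days from Jul 4, 2009 (when the award decision is issued) gives a deadline of Jul 17, 2009; done Jul 13, 2009 — timely.
Step 2 — must wait 21 days from Aug 2, 2009 (end of the 20-day comment period, which began when the written protest is filed on Jul 13, 2009), so not before Aug 23, 2009; done Aug 24, 2009, after the minimum wait.
Step 3 — must wait 11 days from Sep 26, 2009 (end of the 33-day response period, which began when the protest is served on the awardee on Aug 24, 2009), so not before Oct 7, 2009; done Oct 1, 2009 — 6 days too early.
The procedure was therefore not followed at step 3.

Step 3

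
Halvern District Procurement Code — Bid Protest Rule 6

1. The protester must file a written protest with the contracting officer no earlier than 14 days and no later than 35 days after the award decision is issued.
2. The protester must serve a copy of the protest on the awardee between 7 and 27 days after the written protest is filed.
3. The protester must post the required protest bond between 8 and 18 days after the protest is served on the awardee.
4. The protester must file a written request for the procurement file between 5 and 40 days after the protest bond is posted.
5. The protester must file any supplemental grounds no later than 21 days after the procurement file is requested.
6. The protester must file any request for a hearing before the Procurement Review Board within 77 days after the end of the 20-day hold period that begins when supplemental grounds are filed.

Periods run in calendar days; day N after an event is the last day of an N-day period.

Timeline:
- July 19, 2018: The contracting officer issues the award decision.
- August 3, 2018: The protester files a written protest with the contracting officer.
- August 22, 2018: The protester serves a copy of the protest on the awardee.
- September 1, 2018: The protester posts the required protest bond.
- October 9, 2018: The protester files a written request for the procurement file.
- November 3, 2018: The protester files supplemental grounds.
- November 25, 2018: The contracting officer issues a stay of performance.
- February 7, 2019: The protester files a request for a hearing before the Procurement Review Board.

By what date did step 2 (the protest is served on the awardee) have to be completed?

August 30, 2018

Step 2 runs from August 3, 2018, when the written protest is filed. The window is 7–27 days after August 3, 2018; it closes on August 30, 2018.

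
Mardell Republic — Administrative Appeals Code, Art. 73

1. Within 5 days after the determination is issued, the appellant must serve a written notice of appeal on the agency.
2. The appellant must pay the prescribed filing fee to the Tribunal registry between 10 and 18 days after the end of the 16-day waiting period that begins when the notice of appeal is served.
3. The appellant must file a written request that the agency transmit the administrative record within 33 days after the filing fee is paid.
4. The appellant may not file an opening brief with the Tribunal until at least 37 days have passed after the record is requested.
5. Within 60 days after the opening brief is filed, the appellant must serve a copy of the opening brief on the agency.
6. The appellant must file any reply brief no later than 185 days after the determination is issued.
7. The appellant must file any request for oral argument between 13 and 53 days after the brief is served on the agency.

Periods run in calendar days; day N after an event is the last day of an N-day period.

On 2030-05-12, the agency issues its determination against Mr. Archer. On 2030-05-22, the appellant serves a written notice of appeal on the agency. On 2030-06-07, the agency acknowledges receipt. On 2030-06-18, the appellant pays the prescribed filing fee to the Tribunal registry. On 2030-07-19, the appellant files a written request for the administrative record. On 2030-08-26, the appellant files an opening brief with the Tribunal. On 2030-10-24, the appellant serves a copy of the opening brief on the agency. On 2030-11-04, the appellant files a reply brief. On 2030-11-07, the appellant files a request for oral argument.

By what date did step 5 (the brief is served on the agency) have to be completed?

Step 5 runs from 2030-08-26, when the opening brief is filed. 60 days after 2030-08-26 is 2030-10-25.

2030-10-25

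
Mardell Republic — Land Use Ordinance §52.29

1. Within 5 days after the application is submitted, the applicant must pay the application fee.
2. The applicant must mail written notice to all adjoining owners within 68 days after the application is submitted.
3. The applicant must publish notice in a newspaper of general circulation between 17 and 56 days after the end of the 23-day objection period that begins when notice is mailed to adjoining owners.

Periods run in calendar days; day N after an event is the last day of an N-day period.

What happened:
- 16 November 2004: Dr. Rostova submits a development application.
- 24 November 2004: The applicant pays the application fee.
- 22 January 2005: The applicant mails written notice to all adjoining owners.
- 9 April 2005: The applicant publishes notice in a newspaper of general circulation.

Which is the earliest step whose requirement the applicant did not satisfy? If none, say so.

Step 1 — counting 5 days from 16 November 2004 (when the application is submitted) gives a deadline of 21 November 2004; 24 November 2004 misses that deadline by 3 days.
No need to go further; step 1 was not satisfied.

Step 1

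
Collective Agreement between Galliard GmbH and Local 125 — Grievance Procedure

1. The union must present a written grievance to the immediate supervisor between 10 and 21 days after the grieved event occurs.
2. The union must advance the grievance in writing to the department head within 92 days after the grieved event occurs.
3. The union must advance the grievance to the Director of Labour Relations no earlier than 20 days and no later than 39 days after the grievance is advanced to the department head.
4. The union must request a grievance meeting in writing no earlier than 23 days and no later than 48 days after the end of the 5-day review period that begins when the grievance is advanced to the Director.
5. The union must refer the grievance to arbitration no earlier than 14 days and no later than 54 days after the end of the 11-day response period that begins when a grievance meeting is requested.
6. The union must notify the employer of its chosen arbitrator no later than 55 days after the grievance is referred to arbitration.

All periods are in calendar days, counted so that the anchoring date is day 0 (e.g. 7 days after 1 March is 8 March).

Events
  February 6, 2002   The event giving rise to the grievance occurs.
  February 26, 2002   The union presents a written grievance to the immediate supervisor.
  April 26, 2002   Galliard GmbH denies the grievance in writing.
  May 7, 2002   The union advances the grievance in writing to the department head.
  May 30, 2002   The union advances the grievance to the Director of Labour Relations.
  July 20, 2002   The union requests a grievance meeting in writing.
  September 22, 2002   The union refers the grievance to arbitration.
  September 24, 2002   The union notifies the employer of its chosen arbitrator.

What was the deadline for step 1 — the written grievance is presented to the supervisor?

Step 1 runs from February 6, 2002, when the grieved event occurs. The window is 10–21 days after February 6, 2002; it closes on February 27, 2002.

February 27, 2002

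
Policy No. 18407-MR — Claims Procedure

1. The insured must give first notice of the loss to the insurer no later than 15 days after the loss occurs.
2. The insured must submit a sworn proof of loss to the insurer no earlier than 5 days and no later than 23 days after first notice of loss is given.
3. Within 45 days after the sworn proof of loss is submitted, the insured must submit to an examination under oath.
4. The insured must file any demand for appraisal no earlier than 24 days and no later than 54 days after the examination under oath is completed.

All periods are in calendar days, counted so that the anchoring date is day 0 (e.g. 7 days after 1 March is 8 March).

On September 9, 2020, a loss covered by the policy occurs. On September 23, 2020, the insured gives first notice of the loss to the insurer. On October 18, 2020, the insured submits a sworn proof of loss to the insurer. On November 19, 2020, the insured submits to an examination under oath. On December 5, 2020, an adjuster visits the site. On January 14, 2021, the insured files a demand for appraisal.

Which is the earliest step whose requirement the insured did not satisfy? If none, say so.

Step 1: 15 days after September 9, 2020 (when the loss occurs) is September 24, 2020; September 23, 2020 is within that limit.
Step 2: the window is 5–23 days after September 23, 2020 (when first notice of loss is given), so September 28, 2020 through October 16, 2020; October 18, 2020 is 2 days past the end of the window.
That is the first point of non-compliance.

Step 2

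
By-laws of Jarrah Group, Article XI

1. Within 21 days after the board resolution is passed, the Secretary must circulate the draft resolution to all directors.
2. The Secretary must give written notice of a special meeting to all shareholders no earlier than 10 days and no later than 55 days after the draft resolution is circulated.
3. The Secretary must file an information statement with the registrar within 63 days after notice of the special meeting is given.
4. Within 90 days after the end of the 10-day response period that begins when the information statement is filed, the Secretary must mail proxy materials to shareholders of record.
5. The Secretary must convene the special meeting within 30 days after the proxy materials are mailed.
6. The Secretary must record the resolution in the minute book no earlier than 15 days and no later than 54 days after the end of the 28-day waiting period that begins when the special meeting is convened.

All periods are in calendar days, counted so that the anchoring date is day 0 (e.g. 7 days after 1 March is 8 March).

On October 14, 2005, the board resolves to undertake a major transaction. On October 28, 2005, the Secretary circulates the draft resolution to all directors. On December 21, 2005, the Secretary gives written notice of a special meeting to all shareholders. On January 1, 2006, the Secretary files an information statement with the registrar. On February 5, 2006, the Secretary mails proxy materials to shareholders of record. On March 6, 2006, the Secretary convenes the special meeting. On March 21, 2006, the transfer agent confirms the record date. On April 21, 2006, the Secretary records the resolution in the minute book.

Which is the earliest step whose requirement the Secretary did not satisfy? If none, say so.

None — every step was satisfied

Step 1: 21 days after October 14, 2005 (when the board resolution is passed) is November 4, 2005; completed October 28, 2005, before the deadline.
Step 2: the window is 10–55 days after October 28, 2005 (when the draft resolution is circulated), so November 7, 2005 through December 22, 2005; done December 21, 2005, which is between those dates.
Step 3: 63 days after December 21, 2005 (when notice of the special meeting is given) is February 22, 2006; completed January 1, 2006, before the deadline.
Step 4: 90 days after January 11, 2006 (end of the 10-day response period, which began when the information statement is filed on January 1, 2006) is April 11, 2006; done February 5, 2006 — timely.
Step 5: 30 days after February 5, 2006 (when the proxy materials are mailed) is March 7, 2006; March 6, 2006 is within that limit.
Step 6: the window is 15–54 days after April 3, 2006 (end of the 28-day waiting period, which began when the special meeting is convened on March 6, 2006), so April 18, 2006 through May 27, 2006; done April 21, 2006 — within the window.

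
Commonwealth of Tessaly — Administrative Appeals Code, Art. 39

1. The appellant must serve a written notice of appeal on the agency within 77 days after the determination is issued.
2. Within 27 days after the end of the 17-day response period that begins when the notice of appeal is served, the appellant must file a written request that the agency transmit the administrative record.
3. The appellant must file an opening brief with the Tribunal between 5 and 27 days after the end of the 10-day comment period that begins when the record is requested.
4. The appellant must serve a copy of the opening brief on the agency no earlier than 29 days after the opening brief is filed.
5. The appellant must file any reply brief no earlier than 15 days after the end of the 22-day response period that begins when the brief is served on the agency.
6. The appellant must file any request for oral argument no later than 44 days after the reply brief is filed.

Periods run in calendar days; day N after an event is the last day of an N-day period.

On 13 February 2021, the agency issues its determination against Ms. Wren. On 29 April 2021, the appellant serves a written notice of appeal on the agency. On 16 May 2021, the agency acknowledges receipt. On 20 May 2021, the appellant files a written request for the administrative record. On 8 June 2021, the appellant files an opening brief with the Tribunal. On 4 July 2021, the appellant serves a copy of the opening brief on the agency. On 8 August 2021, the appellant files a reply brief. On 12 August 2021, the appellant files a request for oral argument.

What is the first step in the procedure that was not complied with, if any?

Step 1: 77 days after 13 February 2021 (when the determination is issued) is 1 May 2021; 29 April 2021 is within that limit.
Step 2: 27 days after 16 May 2021 (end of the 17-day response period, which began when the notice of appeal is served on 29 April 2021) is 12 June 2021; 20 May 2021 is within that limit.
Step 3: the window is 5–27 days after 30 May 2021 (end of the 10-day comment period, which began when the record is requested on 20 May 2021), so 4 June 2021 through 26 June 2021; 8 June 2021 falls inside that range.
Step 4: the earliest permitted date is 29 days after 8 June 2021 (when the opening brief is filed), i.e. 7 July 2021; 4 July 2021 is 3 days before the earliest permitted date.
Later steps need not be reached.

Step 4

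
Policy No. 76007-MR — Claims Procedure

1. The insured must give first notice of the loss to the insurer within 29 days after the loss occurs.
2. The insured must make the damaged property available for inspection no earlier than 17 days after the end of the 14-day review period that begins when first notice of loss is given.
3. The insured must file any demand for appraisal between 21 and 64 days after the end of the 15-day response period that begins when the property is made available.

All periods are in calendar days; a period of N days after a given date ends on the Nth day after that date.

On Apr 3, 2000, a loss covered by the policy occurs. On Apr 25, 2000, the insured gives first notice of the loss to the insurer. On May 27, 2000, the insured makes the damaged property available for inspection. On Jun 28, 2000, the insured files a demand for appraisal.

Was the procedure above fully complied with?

No

Step 1 — counting 29 days from Apr 3, 2000 (when the loss occurs) gives a deadline of May 2, 2000; Apr 25, 2000 is within that limit.
Step 2 — must wait 17 days from May 9, 2000 (end of the 14-day review period, which began when first notice of loss is given on Apr 25, 2000), so not before May 26, 2000; done May 27, 2000, after the minimum wait.
Step 3 — 21 and 64 days from Jun 11, 2000 (end of the 15-day response period, which began when the property is made available on May 27, 2000) are Jul 2, 2000 and Aug 14, 2000 respectively; done Jun 28, 2000 — 4 days before the window opened.
That is the first point of non-compliance.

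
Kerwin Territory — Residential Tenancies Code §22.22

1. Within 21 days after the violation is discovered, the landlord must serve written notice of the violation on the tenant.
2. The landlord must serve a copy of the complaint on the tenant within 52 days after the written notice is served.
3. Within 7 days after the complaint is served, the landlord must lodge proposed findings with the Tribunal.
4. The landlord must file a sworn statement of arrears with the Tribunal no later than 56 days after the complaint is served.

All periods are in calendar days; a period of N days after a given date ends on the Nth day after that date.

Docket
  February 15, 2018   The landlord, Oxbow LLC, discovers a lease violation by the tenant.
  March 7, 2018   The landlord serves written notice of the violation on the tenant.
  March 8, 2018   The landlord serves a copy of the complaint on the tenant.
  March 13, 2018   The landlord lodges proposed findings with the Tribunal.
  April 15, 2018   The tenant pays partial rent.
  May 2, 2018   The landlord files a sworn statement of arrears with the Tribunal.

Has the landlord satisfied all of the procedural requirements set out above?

Yes

Step 1: 21 days after February 15, 2018 (when the violation is discovered) is March 8, 2018; March 7, 2018 is within that limit.
Step 2: 52 days after March 7, 2018 (when the written notice is served) is April 28, 2018; done March 8, 2018 — timely.
Step 3: 7 days after March 8, 2018 (when the complaint is served) is March 15, 2018; done March 13, 2018 — timely.
Step 4: 56 days after March 8, 2018 (when the complaint is served) is May 3, 2018; May 2, 2018 is within that limit.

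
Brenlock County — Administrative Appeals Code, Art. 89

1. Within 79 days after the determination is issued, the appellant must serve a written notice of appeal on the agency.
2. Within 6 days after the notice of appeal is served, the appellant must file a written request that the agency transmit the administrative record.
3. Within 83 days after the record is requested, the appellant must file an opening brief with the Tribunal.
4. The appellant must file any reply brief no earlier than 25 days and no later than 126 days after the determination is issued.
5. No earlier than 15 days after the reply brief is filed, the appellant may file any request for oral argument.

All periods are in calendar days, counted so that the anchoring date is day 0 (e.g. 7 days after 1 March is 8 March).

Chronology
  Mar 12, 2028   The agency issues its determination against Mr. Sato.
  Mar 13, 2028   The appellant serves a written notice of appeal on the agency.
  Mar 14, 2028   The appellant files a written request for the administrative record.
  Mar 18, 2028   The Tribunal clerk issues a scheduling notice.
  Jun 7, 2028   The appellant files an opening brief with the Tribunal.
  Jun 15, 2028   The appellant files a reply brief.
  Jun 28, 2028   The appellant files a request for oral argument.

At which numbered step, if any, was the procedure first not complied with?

Step 3

Step 1: 79 days after Mar 12, 2028 (when the determination is issued) is May 30, 2028; Mar 13, 2028 is within that limit.
Step 2: 6 days after Mar 13, 2028 (when the notice of appeal is served) is Mar 19, 2028; Mar 14, 2028 is within that limit.
Step 3: 83 days after Mar 14, 2028 (when the record is requested) is Jun 5, 2028; Jun 7, 2028 misses that deadline by 2 days.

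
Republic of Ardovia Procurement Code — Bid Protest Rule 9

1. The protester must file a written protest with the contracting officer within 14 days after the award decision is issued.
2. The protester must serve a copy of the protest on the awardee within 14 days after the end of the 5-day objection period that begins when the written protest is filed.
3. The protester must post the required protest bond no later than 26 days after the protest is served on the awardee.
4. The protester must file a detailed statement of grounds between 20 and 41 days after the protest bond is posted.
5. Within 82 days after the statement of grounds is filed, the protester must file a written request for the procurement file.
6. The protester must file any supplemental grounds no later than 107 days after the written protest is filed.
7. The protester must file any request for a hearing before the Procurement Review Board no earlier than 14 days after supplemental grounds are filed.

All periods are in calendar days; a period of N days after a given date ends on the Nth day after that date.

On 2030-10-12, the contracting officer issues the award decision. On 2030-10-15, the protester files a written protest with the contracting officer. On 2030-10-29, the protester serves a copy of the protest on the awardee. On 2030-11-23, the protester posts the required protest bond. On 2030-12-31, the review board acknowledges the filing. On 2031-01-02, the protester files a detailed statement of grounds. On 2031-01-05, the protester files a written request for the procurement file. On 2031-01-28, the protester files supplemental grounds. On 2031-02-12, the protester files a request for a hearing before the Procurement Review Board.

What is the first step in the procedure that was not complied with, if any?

Step 1 — counting 14 days from 2030-10-12 (when the award decision is issued) gives a deadline of 2030-10-26; 2030-10-15 is within that limit.
Step 2 — counting 14 days from 2030-10-20 (end of the 5-day objection period, which began when the written protest is filed on 2030-10-15) gives a deadline of 2030-11-03; completed 2030-10-29, before the deadline.
Step 3 — counting 26 days from 2030-10-29 (when the protest is served on the awardee) gives a deadline of 2030-11-24; 2030-11-23 is within that limit.
Step 4 — 20 and 41 days from 2030-11-23 (when the protest bond is posted) are 2030-12-13 and 2031-01-03 respectively; done 2031-01-02, which is between those dates.
Step 5 — counting 82 days from 2031-01-02 (when the statement of grounds is filed) gives a deadline of 2031-03-25; done 2031-01-05 — timely.
Step 6 — counting 107 days from 2030-10-15 (when the written protest is filed) gives a deadline of 2031-01-30; 2031-01-28 is within that limit.
Step 7 — must wait 14 days from 2031-01-28 (when supplemental grounds are filed), so not before 2031-02-11; done 2031-02-12, after the minimum wait.

None — every step was satisfied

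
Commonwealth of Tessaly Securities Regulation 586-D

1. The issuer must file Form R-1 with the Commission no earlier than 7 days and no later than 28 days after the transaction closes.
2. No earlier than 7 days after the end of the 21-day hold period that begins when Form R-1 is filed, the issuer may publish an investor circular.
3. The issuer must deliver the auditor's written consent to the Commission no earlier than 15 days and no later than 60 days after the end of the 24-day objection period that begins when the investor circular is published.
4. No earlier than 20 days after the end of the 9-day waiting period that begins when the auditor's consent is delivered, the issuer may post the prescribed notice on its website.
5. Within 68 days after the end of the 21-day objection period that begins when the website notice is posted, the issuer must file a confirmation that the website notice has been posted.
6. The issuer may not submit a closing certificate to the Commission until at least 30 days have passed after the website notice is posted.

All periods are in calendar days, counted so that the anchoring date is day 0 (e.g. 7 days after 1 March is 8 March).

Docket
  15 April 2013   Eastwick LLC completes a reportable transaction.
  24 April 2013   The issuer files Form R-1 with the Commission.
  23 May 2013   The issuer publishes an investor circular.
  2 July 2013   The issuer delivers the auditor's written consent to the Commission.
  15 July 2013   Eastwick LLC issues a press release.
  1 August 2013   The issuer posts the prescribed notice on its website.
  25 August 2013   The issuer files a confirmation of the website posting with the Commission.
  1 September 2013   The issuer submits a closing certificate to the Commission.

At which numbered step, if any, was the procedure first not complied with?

Step 1 — 7 and 28 days from 15 April 2013 (when the transaction closes) are 22 April 2013 and 13 May 2013 respectively; done 24 April 2013 — within the window.
Step 2 — must wait 7 days from 15 May 2013 (end of the 21-day hold period, which began when Form R-1 is filed on 24 April 2013), so not before 22 May 2013; done 23 May 2013 — permitted.
Step 3 — 15 and 60 days from 16 June 2013 (end of the 24-day objection period, which began when the investor circular is published on 23 May 2013) are 1 July 2013 and 15 August 2013 respectively; 2 July 2013 falls inside that range.
Step 4 — must wait 20 days from 11 July 2013 (end of the 9-day waiting period, which began when the auditor's consent is delivered on 2 July 2013), so not before 31 July 2013; 1 August 2013 is on or after that date.
Step 5 — counting 68 days from 22 August 2013 (end of the 21-day objection period, which began when the website notice is posted on 1 August 2013) gives a deadline of 29 October 2013; done 25 August 2013 — timely.
Step 6 — must wait 30 days from 1 August 2013 (when the website notice is posted), so not before 31 August 2013; done 1 September 2013 — permitted.

None — every step was satisfied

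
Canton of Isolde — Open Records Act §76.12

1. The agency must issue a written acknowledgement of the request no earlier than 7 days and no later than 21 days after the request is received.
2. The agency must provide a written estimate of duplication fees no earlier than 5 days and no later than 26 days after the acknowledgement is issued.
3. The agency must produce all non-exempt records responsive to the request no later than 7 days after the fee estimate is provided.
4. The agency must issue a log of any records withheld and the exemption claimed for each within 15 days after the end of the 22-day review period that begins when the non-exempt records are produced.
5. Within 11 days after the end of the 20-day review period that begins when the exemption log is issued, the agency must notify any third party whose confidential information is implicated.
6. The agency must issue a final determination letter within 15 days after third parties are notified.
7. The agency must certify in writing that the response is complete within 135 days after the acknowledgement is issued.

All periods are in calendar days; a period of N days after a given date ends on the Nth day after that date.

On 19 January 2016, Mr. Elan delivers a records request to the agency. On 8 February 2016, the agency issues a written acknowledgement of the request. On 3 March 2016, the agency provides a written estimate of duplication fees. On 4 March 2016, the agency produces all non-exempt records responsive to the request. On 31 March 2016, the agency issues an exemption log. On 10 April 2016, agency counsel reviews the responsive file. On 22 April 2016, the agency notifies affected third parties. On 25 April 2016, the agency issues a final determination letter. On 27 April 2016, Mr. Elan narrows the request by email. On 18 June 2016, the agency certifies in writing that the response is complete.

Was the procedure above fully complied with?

Step 1 — 7 and 21 days from 19 January 2016 (when the request is received) are 26 January 2016 and 9 February 2016 respectively; done 8 February 2016 — within the window.
Step 2 — 5 and 26 days from 8 February 2016 (when the acknowledgement is issued) are 13 February 2016 and 5 March 2016 respectively; done 3 March 2016, which is between those dates.
Step 3 — counting 7 days from 3 March 2016 (when the fee estimate is provided) gives a deadline of 10 March 2016; 4 March 2016 is within that limit.
Step 4 — counting 15 days from 26 March 2016 (end of the 22-day review period, which began when the non-exempt records are produced on 4 March 2016) gives a deadline of 10 April 2016; 31 March 2016 is within that limit.
Step 5 — counting 11 days from 20 April 2016 (end of the 20-day review period, which began when the exemption log is issued on 31 March 2016) gives a deadline of 1 May 2016; completed 22 April 2016, before the deadline.
Step 6 — counting 15 days from 22 April 2016 (when third parties are notified) gives a deadline of 7 May 2016; completed 25 April 2016, before the deadline.
Step 7 — counting 135 days from 8 February 2016 (when the acknowledgement is issued) gives a deadline of 22 June 2016; completed 18 June 2016, before the deadline.

Yes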